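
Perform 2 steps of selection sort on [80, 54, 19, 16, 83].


Initial: [80, 54, 19, 16, 83]
Step 1: min=16 at 3
  Swap: [16, 54, 19, 80, 83]
Step 2: min=19 at 2
  Swap: [16, 19, 54, 80, 83]

After 2 steps: [16, 19, 54, 80, 83]


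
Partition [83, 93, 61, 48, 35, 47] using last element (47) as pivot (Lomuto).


Pivot: 47
  35 <= 47: swap -> [35, 93, 61, 48, 83, 47]
Place pivot at 1: [35, 47, 61, 48, 83, 93]

Partitioned: [35, 47, 61, 48, 83, 93]


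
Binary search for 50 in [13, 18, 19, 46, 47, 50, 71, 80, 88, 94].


Step 1: lo=0, hi=9, mid=4, val=47
Step 2: lo=5, hi=9, mid=7, val=80
Step 3: lo=5, hi=6, mid=5, val=50

Found at index 5


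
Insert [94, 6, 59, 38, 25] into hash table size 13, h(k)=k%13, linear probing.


Insert 94: h=3 -> slot 3
Insert 6: h=6 -> slot 6
Insert 59: h=7 -> slot 7
Insert 38: h=12 -> slot 12
Insert 25: h=12, 1 probes -> slot 0

Table: [25, None, None, 94, None, None, 6, 59, None, None, None, None, 38]


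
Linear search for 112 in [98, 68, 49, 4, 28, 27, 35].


i=0: 98!=112
i=1: 68!=112
i=2: 49!=112
i=3: 4!=112
i=4: 28!=112
i=5: 27!=112
i=6: 35!=112

Not found, 7 comps


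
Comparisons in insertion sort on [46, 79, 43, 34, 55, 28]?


Algorithm: insertion sort
Input: [46, 79, 43, 34, 55, 28]
Sorted: [28, 34, 43, 46, 55, 79]

13


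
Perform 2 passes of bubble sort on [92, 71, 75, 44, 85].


Initial: [92, 71, 75, 44, 85]
Pass 1: [71, 75, 44, 85, 92] (4 swaps)
Pass 2: [71, 44, 75, 85, 92] (1 swaps)

After 2 passes: [71, 44, 75, 85, 92]


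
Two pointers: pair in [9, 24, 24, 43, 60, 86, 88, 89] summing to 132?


lo=0(9)+hi=7(89)=98
lo=1(24)+hi=7(89)=113
lo=2(24)+hi=7(89)=113
lo=3(43)+hi=7(89)=132

Yes: 43+89=132


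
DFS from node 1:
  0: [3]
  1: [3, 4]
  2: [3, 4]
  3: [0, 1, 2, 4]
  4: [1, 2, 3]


Visit 1, push [4, 3]
Visit 3, push [4, 2, 0]
Visit 0, push []
Visit 2, push [4]
Visit 4, push []

DFS order: [1, 3, 0, 2, 4]


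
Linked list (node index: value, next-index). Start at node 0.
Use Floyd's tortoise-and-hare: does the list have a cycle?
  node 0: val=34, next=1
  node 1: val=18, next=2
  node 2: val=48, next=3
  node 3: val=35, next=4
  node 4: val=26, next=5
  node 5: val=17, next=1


Floyd's tortoise (slow, +1) and hare (fast, +2):
  init: slow=0, fast=0
  step 1: slow=1, fast=2
  step 2: slow=2, fast=4
  step 3: slow=3, fast=1
  step 4: slow=4, fast=3
  step 5: slow=5, fast=5
  slow == fast at node 5: cycle detected

Cycle: yes


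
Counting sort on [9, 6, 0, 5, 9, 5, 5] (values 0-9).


Input: [9, 6, 0, 5, 9, 5, 5]
Counts: [1, 0, 0, 0, 0, 3, 1, 0, 0, 2]

Sorted: [0, 5, 5, 5, 6, 9, 9]


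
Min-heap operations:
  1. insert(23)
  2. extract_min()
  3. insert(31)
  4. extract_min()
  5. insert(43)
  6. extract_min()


insert(23) -> [23]
extract_min()->23, []
insert(31) -> [31]
extract_min()->31, []
insert(43) -> [43]
extract_min()->43, []

Final heap: []


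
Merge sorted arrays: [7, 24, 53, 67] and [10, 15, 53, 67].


Take 7 from A
Take 10 from B
Take 15 from B
Take 24 from A
Take 53 from A
Take 53 from B
Take 67 from A

Merged: [7, 10, 15, 24, 53, 53, 67, 67]


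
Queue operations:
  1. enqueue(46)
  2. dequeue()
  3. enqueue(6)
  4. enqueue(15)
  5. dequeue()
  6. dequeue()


enqueue(46) -> [46]
dequeue()->46, []
enqueue(6) -> [6]
enqueue(15) -> [6, 15]
dequeue()->6, [15]
dequeue()->15, []

Final queue: []


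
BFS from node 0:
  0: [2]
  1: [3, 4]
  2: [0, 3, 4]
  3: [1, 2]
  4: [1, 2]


Visit 0, enqueue [2]
Visit 2, enqueue [3, 4]
Visit 3, enqueue [1]
Visit 4, enqueue []
Visit 1, enqueue []

BFS order: [0, 2, 3, 4, 1]


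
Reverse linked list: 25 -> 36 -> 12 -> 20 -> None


Step 1: curr=25, set curr.next=prev(None) | reversed so far: 25
Step 2: curr=36, set curr.next=prev(25) | reversed so far: 36 -> 25
Step 3: curr=12, set curr.next=prev(36) | reversed so far: 12 -> 36 -> 25
Step 4: curr=20, set curr.next=prev(12) | reversed so far: 20 -> 12 -> 36 -> 25

20 -> 12 -> 36 -> 25 -> None


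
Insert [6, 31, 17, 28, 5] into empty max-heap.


Insert 6: [6]
Insert 31: [31, 6]
Insert 17: [31, 6, 17]
Insert 28: [31, 28, 17, 6]
Insert 5: [31, 28, 17, 6, 5]

Final heap: [31, 28, 17, 6, 5]


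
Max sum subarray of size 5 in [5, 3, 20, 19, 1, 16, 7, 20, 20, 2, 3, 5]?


[0:5]: 48
[1:6]: 59
[2:7]: 63
[3:8]: 63
[4:9]: 64
[5:10]: 65
[6:11]: 52
[7:12]: 50

Max: 65 at [5:10]


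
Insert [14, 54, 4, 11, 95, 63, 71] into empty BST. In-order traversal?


Insert 14: root
Insert 54: R from 14
Insert 4: L from 14
Insert 11: L from 14 -> R from 4
Insert 95: R from 14 -> R from 54
Insert 63: R from 14 -> R from 54 -> L from 95
Insert 71: R from 14 -> R from 54 -> L from 95 -> R from 63

In-order: [4, 11, 14, 54, 63, 71, 95]


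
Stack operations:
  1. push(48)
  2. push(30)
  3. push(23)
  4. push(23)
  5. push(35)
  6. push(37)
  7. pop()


push(48) -> [48]
push(30) -> [48, 30]
push(23) -> [48, 30, 23]
push(23) -> [48, 30, 23, 23]
push(35) -> [48, 30, 23, 23, 35]
push(37) -> [48, 30, 23, 23, 35, 37]
pop()->37, [48, 30, 23, 23, 35]

Final stack: [48, 30, 23, 23, 35]


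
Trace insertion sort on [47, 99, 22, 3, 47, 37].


Initial: [47, 99, 22, 3, 47, 37]
Insert 99: [47, 99, 22, 3, 47, 37]
Insert 22: [22, 47, 99, 3, 47, 37]
Insert 3: [3, 22, 47, 99, 47, 37]
Insert 47: [3, 22, 47, 47, 99, 37]
Insert 37: [3, 22, 37, 47, 47, 99]

Sorted: [3, 22, 37, 47, 47, 99]


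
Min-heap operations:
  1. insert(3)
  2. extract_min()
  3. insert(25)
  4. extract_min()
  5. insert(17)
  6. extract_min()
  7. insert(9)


insert(3) -> [3]
extract_min()->3, []
insert(25) -> [25]
extract_min()->25, []
insert(17) -> [17]
extract_min()->17, []
insert(9) -> [9]

Final heap: [9]


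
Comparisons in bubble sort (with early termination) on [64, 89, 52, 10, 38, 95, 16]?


Algorithm: bubble sort (with early termination)
Input: [64, 89, 52, 10, 38, 95, 16]
Sorted: [10, 16, 38, 52, 64, 89, 95]

21


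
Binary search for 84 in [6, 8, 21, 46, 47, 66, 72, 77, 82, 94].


Step 1: lo=0, hi=9, mid=4, val=47
Step 2: lo=5, hi=9, mid=7, val=77
Step 3: lo=8, hi=9, mid=8, val=82
Step 4: lo=9, hi=9, mid=9, val=94

Not found


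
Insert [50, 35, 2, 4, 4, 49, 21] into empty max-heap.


Insert 50: [50]
Insert 35: [50, 35]
Insert 2: [50, 35, 2]
Insert 4: [50, 35, 2, 4]
Insert 4: [50, 35, 2, 4, 4]
Insert 49: [50, 35, 49, 4, 4, 2]
Insert 21: [50, 35, 49, 4, 4, 2, 21]

Final heap: [50, 35, 49, 4, 4, 2, 21]


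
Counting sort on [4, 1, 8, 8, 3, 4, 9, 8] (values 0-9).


Input: [4, 1, 8, 8, 3, 4, 9, 8]
Counts: [0, 1, 0, 1, 2, 0, 0, 0, 3, 1]

Sorted: [1, 3, 4, 4, 8, 8, 8, 9]


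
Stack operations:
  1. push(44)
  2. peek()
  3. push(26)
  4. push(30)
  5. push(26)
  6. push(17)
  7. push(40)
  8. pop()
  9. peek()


push(44) -> [44]
peek()->44
push(26) -> [44, 26]
push(30) -> [44, 26, 30]
push(26) -> [44, 26, 30, 26]
push(17) -> [44, 26, 30, 26, 17]
push(40) -> [44, 26, 30, 26, 17, 40]
pop()->40, [44, 26, 30, 26, 17]
peek()->17

Final stack: [44, 26, 30, 26, 17]


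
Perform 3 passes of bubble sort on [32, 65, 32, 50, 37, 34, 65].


Initial: [32, 65, 32, 50, 37, 34, 65]
Pass 1: [32, 32, 50, 37, 34, 65, 65] (4 swaps)
Pass 2: [32, 32, 37, 34, 50, 65, 65] (2 swaps)
Pass 3: [32, 32, 34, 37, 50, 65, 65] (1 swaps)

After 3 passes: [32, 32, 34, 37, 50, 65, 65]


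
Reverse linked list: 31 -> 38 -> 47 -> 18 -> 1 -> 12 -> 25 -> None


Step 1: curr=31, set curr.next=prev(None) | reversed so far: 31
Step 2: curr=38, set curr.next=prev(31) | reversed so far: 38 -> 31
Step 3: curr=47, set curr.next=prev(38) | reversed so far: 47 -> 38 -> 31
Step 4: curr=18, set curr.next=prev(47) | reversed so far: 18 -> 47 -> 38 -> 31
Step 5: curr=1, set curr.next=prev(18) | reversed so far: 1 -> 18 -> 47 -> 38 -> 31
Step 6: curr=12, set curr.next=prev(1) | reversed so far: 12 -> 1 -> 18 -> 47 -> 38 -> 31
Step 7: curr=25, set curr.next=prev(12) | reversed so far: 25 -> 12 -> 1 -> 18 -> 47 -> 38 -> 31

25 -> 12 -> 1 -> 18 -> 47 -> 38 -> 31 -> None


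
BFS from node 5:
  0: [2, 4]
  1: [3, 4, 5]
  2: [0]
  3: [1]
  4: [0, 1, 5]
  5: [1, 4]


Visit 5, enqueue [1, 4]
Visit 1, enqueue [3]
Visit 4, enqueue [0]
Visit 3, enqueue []
Visit 0, enqueue [2]
Visit 2, enqueue []

BFS order: [5, 1, 4, 3, 0, 2]


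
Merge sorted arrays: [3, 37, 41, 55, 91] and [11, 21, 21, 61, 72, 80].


Take 3 from A
Take 11 from B
Take 21 from B
Take 21 from B
Take 37 from A
Take 41 from A
Take 55 from A
Take 61 from B
Take 72 from B
Take 80 from B

Merged: [3, 11, 21, 21, 37, 41, 55, 61, 72, 80, 91]


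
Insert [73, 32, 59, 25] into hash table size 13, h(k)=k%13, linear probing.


Insert 73: h=8 -> slot 8
Insert 32: h=6 -> slot 6
Insert 59: h=7 -> slot 7
Insert 25: h=12 -> slot 12

Table: [None, None, None, None, None, None, 32, 59, 73, None, None, None, 25]


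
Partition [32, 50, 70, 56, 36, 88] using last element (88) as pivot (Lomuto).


Pivot: 88
  32 <= 88: advance i (no swap)
  50 <= 88: advance i (no swap)
  70 <= 88: advance i (no swap)
  56 <= 88: advance i (no swap)
  36 <= 88: advance i (no swap)
Place pivot at 5: [32, 50, 70, 56, 36, 88]

Partitioned: [32, 50, 70, 56, 36, 88]


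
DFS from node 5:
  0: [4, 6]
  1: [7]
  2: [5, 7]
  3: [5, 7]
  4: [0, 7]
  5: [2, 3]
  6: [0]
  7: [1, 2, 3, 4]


Visit 5, push [3, 2]
Visit 2, push [7]
Visit 7, push [4, 3, 1]
Visit 1, push []
Visit 3, push []
Visit 4, push [0]
Visit 0, push [6]
Visit 6, push []

DFS order: [5, 2, 7, 1, 3, 4, 0, 6]


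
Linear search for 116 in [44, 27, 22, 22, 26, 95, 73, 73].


i=0: 44!=116
i=1: 27!=116
i=2: 22!=116
i=3: 22!=116
i=4: 26!=116
i=5: 95!=116
i=6: 73!=116
i=7: 73!=116

Not found, 8 comps


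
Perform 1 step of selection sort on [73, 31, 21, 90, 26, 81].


Initial: [73, 31, 21, 90, 26, 81]
Step 1: min=21 at 2
  Swap: [21, 31, 73, 90, 26, 81]

After 1 step: [21, 31, 73, 90, 26, 81]


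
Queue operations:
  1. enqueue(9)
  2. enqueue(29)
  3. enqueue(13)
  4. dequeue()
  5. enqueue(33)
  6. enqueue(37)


enqueue(9) -> [9]
enqueue(29) -> [9, 29]
enqueue(13) -> [9, 29, 13]
dequeue()->9, [29, 13]
enqueue(33) -> [29, 13, 33]
enqueue(37) -> [29, 13, 33, 37]

Final queue: [29, 13, 33, 37]


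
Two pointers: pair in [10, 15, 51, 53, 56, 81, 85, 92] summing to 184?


lo=0(10)+hi=7(92)=102
lo=1(15)+hi=7(92)=107
lo=2(51)+hi=7(92)=143
lo=3(53)+hi=7(92)=145
lo=4(56)+hi=7(92)=148
lo=5(81)+hi=7(92)=173
lo=6(85)+hi=7(92)=177

No pair found


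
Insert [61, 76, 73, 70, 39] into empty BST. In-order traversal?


Insert 61: root
Insert 76: R from 61
Insert 73: R from 61 -> L from 76
Insert 70: R from 61 -> L from 76 -> L from 73
Insert 39: L from 61

In-order: [39, 61, 70, 73, 76]


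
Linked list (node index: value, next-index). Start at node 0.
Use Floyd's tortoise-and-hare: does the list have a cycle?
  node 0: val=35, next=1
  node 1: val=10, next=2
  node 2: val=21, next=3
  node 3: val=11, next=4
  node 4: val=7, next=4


Floyd's tortoise (slow, +1) and hare (fast, +2):
  init: slow=0, fast=0
  step 1: slow=1, fast=2
  step 2: slow=2, fast=4
  step 3: slow=3, fast=4
  step 4: slow=4, fast=4
  slow == fast at node 4: cycle detected

Cycle: yes


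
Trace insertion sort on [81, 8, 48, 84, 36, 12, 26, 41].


Initial: [81, 8, 48, 84, 36, 12, 26, 41]
Insert 8: [8, 81, 48, 84, 36, 12, 26, 41]
Insert 48: [8, 48, 81, 84, 36, 12, 26, 41]
Insert 84: [8, 48, 81, 84, 36, 12, 26, 41]
Insert 36: [8, 36, 48, 81, 84, 12, 26, 41]
Insert 12: [8, 12, 36, 48, 81, 84, 26, 41]
Insert 26: [8, 12, 26, 36, 48, 81, 84, 41]
Insert 41: [8, 12, 26, 36, 41, 48, 81, 84]

Sorted: [8, 12, 26, 36, 41, 48, 81, 84]


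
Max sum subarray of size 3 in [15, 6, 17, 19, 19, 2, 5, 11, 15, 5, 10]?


[0:3]: 38
[1:4]: 42
[2:5]: 55
[3:6]: 40
[4:7]: 26
[5:8]: 18
[6:9]: 31
[7:10]: 31
[8:11]: 30

Max: 55 at [2:5]


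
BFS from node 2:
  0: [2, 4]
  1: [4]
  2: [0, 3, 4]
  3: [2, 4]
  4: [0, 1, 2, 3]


Visit 2, enqueue [0, 3, 4]
Visit 0, enqueue []
Visit 3, enqueue []
Visit 4, enqueue [1]
Visit 1, enqueue []

BFS order: [2, 0, 3, 4, 1]


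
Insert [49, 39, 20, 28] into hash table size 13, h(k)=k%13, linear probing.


Insert 49: h=10 -> slot 10
Insert 39: h=0 -> slot 0
Insert 20: h=7 -> slot 7
Insert 28: h=2 -> slot 2

Table: [39, None, 28, None, None, None, None, 20, None, None, 49, None, None]


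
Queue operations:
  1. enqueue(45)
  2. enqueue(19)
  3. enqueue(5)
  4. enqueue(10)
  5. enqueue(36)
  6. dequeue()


enqueue(45) -> [45]
enqueue(19) -> [45, 19]
enqueue(5) -> [45, 19, 5]
enqueue(10) -> [45, 19, 5, 10]
enqueue(36) -> [45, 19, 5, 10, 36]
dequeue()->45, [19, 5, 10, 36]

Final queue: [19, 5, 10, 36]


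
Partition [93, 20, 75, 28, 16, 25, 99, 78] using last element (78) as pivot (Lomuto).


Pivot: 78
  20 <= 78: swap -> [20, 93, 75, 28, 16, 25, 99, 78]
  75 <= 78: swap -> [20, 75, 93, 28, 16, 25, 99, 78]
  28 <= 78: swap -> [20, 75, 28, 93, 16, 25, 99, 78]
  16 <= 78: swap -> [20, 75, 28, 16, 93, 25, 99, 78]
  25 <= 78: swap -> [20, 75, 28, 16, 25, 93, 99, 78]
Place pivot at 5: [20, 75, 28, 16, 25, 78, 99, 93]

Partitioned: [20, 75, 28, 16, 25, 78, 99, 93]


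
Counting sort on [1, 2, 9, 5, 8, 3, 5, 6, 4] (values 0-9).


Input: [1, 2, 9, 5, 8, 3, 5, 6, 4]
Counts: [0, 1, 1, 1, 1, 2, 1, 0, 1, 1]

Sorted: [1, 2, 3, 4, 5, 5, 6, 8, 9]


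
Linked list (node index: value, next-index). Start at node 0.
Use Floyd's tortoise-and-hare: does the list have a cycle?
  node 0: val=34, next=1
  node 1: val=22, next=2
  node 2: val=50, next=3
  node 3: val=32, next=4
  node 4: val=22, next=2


Floyd's tortoise (slow, +1) and hare (fast, +2):
  init: slow=0, fast=0
  step 1: slow=1, fast=2
  step 2: slow=2, fast=4
  step 3: slow=3, fast=3
  slow == fast at node 3: cycle detected

Cycle: yes


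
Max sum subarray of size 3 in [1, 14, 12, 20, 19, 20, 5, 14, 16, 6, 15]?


[0:3]: 27
[1:4]: 46
[2:5]: 51
[3:6]: 59
[4:7]: 44
[5:8]: 39
[6:9]: 35
[7:10]: 36
[8:11]: 37

Max: 59 at [3:6]


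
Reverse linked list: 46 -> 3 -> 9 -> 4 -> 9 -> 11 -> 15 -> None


Step 1: curr=46, set curr.next=prev(None) | reversed so far: 46
Step 2: curr=3, set curr.next=prev(46) | reversed so far: 3 -> 46
Step 3: curr=9, set curr.next=prev(3) | reversed so far: 9 -> 3 -> 46
Step 4: curr=4, set curr.next=prev(9) | reversed so far: 4 -> 9 -> 3 -> 46
Step 5: curr=9, set curr.next=prev(4) | reversed so far: 9 -> 4 -> 9 -> 3 -> 46
Step 6: curr=11, set curr.next=prev(9) | reversed so far: 11 -> 9 -> 4 -> 9 -> 3 -> 46
Step 7: curr=15, set curr.next=prev(11) | reversed so far: 15 -> 11 -> 9 -> 4 -> 9 -> 3 -> 46

15 -> 11 -> 9 -> 4 -> 9 -> 3 -> 46 -> None


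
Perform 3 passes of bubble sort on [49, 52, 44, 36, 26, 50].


Initial: [49, 52, 44, 36, 26, 50]
Pass 1: [49, 44, 36, 26, 50, 52] (4 swaps)
Pass 2: [44, 36, 26, 49, 50, 52] (3 swaps)
Pass 3: [36, 26, 44, 49, 50, 52] (2 swaps)

After 3 passes: [36, 26, 44, 49, 50, 52]


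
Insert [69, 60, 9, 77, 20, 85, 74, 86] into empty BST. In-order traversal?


Insert 69: root
Insert 60: L from 69
Insert 9: L from 69 -> L from 60
Insert 77: R from 69
Insert 20: L from 69 -> L from 60 -> R from 9
Insert 85: R from 69 -> R from 77
Insert 74: R from 69 -> L from 77
Insert 86: R from 69 -> R from 77 -> R from 85

In-order: [9, 20, 60, 69, 74, 77, 85, 86]


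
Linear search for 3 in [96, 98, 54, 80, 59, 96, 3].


i=0: 96!=3
i=1: 98!=3
i=2: 54!=3
i=3: 80!=3
i=4: 59!=3
i=5: 96!=3
i=6: 3==3 found!

Found at 6, 7 comps


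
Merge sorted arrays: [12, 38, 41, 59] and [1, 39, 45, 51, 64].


Take 1 from B
Take 12 from A
Take 38 from A
Take 39 from B
Take 41 from A
Take 45 from B
Take 51 from B
Take 59 from A

Merged: [1, 12, 38, 39, 41, 45, 51, 59, 64]


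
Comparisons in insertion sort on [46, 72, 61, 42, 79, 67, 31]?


Algorithm: insertion sort
Input: [46, 72, 61, 42, 79, 67, 31]
Sorted: [31, 42, 46, 61, 67, 72, 79]

16


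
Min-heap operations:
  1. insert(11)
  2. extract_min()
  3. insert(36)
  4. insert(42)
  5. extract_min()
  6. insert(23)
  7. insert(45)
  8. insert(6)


insert(11) -> [11]
extract_min()->11, []
insert(36) -> [36]
insert(42) -> [36, 42]
extract_min()->36, [42]
insert(23) -> [23, 42]
insert(45) -> [23, 42, 45]
insert(6) -> [6, 23, 45, 42]

Final heap: [6, 23, 45, 42]


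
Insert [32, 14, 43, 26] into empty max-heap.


Insert 32: [32]
Insert 14: [32, 14]
Insert 43: [43, 14, 32]
Insert 26: [43, 26, 32, 14]

Final heap: [43, 26, 32, 14]


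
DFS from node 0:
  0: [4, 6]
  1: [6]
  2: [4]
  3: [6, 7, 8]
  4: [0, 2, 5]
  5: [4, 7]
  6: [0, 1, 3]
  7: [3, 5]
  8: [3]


Visit 0, push [6, 4]
Visit 4, push [5, 2]
Visit 2, push []
Visit 5, push [7]
Visit 7, push [3]
Visit 3, push [8, 6]
Visit 6, push [1]
Visit 1, push []
Visit 8, push []

DFS order: [0, 4, 2, 5, 7, 3, 6, 1, 8]


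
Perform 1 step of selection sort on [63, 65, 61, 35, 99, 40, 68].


Initial: [63, 65, 61, 35, 99, 40, 68]
Step 1: min=35 at 3
  Swap: [35, 65, 61, 63, 99, 40, 68]

After 1 step: [35, 65, 61, 63, 99, 40, 68]


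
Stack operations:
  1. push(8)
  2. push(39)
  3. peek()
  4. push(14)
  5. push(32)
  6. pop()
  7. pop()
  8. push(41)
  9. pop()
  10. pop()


push(8) -> [8]
push(39) -> [8, 39]
peek()->39
push(14) -> [8, 39, 14]
push(32) -> [8, 39, 14, 32]
pop()->32, [8, 39, 14]
pop()->14, [8, 39]
push(41) -> [8, 39, 41]
pop()->41, [8, 39]
pop()->39, [8]

Final stack: [8]


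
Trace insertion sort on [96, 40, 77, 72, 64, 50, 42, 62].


Initial: [96, 40, 77, 72, 64, 50, 42, 62]
Insert 40: [40, 96, 77, 72, 64, 50, 42, 62]
Insert 77: [40, 77, 96, 72, 64, 50, 42, 62]
Insert 72: [40, 72, 77, 96, 64, 50, 42, 62]
Insert 64: [40, 64, 72, 77, 96, 50, 42, 62]
Insert 50: [40, 50, 64, 72, 77, 96, 42, 62]
Insert 42: [40, 42, 50, 64, 72, 77, 96, 62]
Insert 62: [40, 42, 50, 62, 64, 72, 77, 96]

Sorted: [40, 42, 50, 62, 64, 72, 77, 96]


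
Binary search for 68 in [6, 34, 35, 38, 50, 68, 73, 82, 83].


Step 1: lo=0, hi=8, mid=4, val=50
Step 2: lo=5, hi=8, mid=6, val=73
Step 3: lo=5, hi=5, mid=5, val=68

Found at index 5


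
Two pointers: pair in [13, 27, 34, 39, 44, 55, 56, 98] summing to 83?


lo=0(13)+hi=7(98)=111
lo=0(13)+hi=6(56)=69
lo=1(27)+hi=6(56)=83

Yes: 27+56=83


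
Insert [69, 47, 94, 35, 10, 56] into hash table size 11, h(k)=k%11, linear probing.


Insert 69: h=3 -> slot 3
Insert 47: h=3, 1 probes -> slot 4
Insert 94: h=6 -> slot 6
Insert 35: h=2 -> slot 2
Insert 10: h=10 -> slot 10
Insert 56: h=1 -> slot 1

Table: [None, 56, 35, 69, 47, None, 94, None, None, None, 10]


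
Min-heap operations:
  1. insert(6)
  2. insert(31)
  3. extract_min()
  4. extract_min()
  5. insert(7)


insert(6) -> [6]
insert(31) -> [6, 31]
extract_min()->6, [31]
extract_min()->31, []
insert(7) -> [7]

Final heap: [7]


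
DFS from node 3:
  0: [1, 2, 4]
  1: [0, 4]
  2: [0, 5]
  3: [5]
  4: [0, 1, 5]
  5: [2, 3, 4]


Visit 3, push [5]
Visit 5, push [4, 2]
Visit 2, push [0]
Visit 0, push [4, 1]
Visit 1, push [4]
Visit 4, push []

DFS order: [3, 5, 2, 0, 1, 4]


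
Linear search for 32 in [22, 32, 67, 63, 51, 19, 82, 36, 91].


i=0: 22!=32
i=1: 32==32 found!

Found at 1, 2 comps


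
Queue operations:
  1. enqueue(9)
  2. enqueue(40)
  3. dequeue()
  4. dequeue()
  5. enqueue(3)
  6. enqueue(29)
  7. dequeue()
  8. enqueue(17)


enqueue(9) -> [9]
enqueue(40) -> [9, 40]
dequeue()->9, [40]
dequeue()->40, []
enqueue(3) -> [3]
enqueue(29) -> [3, 29]
dequeue()->3, [29]
enqueue(17) -> [29, 17]

Final queue: [29, 17]


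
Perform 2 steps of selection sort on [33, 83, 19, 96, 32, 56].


Initial: [33, 83, 19, 96, 32, 56]
Step 1: min=19 at 2
  Swap: [19, 83, 33, 96, 32, 56]
Step 2: min=32 at 4
  Swap: [19, 32, 33, 96, 83, 56]

After 2 steps: [19, 32, 33, 96, 83, 56]


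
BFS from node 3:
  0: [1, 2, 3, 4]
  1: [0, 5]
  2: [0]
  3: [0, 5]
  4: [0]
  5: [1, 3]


Visit 3, enqueue [0, 5]
Visit 0, enqueue [1, 2, 4]
Visit 5, enqueue []
Visit 1, enqueue []
Visit 2, enqueue []
Visit 4, enqueue []

BFS order: [3, 0, 5, 1, 2, 4]


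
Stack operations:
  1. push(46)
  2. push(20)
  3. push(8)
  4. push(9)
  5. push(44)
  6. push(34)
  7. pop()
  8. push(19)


push(46) -> [46]
push(20) -> [46, 20]
push(8) -> [46, 20, 8]
push(9) -> [46, 20, 8, 9]
push(44) -> [46, 20, 8, 9, 44]
push(34) -> [46, 20, 8, 9, 44, 34]
pop()->34, [46, 20, 8, 9, 44]
push(19) -> [46, 20, 8, 9, 44, 19]

Final stack: [46, 20, 8, 9, 44, 19]


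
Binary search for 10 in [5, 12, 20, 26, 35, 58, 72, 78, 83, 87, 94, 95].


Step 1: lo=0, hi=11, mid=5, val=58
Step 2: lo=0, hi=4, mid=2, val=20
Step 3: lo=0, hi=1, mid=0, val=5
Step 4: lo=1, hi=1, mid=1, val=12

Not found


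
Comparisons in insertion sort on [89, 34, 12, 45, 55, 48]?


Algorithm: insertion sort
Input: [89, 34, 12, 45, 55, 48]
Sorted: [12, 34, 45, 48, 55, 89]

10


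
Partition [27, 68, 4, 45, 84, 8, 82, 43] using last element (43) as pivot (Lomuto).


Pivot: 43
  27 <= 43: advance i (no swap)
  4 <= 43: swap -> [27, 4, 68, 45, 84, 8, 82, 43]
  8 <= 43: swap -> [27, 4, 8, 45, 84, 68, 82, 43]
Place pivot at 3: [27, 4, 8, 43, 84, 68, 82, 45]

Partitioned: [27, 4, 8, 43, 84, 68, 82, 45]


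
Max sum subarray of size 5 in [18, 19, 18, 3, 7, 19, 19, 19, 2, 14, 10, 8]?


[0:5]: 65
[1:6]: 66
[2:7]: 66
[3:8]: 67
[4:9]: 66
[5:10]: 73
[6:11]: 64
[7:12]: 53

Max: 73 at [5:10]


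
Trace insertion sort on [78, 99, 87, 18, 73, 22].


Initial: [78, 99, 87, 18, 73, 22]
Insert 99: [78, 99, 87, 18, 73, 22]
Insert 87: [78, 87, 99, 18, 73, 22]
Insert 18: [18, 78, 87, 99, 73, 22]
Insert 73: [18, 73, 78, 87, 99, 22]
Insert 22: [18, 22, 73, 78, 87, 99]

Sorted: [18, 22, 73, 78, 87, 99]


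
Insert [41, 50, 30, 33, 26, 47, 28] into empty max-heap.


Insert 41: [41]
Insert 50: [50, 41]
Insert 30: [50, 41, 30]
Insert 33: [50, 41, 30, 33]
Insert 26: [50, 41, 30, 33, 26]
Insert 47: [50, 41, 47, 33, 26, 30]
Insert 28: [50, 41, 47, 33, 26, 30, 28]

Final heap: [50, 41, 47, 33, 26, 30, 28]


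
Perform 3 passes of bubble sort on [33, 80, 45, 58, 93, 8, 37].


Initial: [33, 80, 45, 58, 93, 8, 37]
Pass 1: [33, 45, 58, 80, 8, 37, 93] (4 swaps)
Pass 2: [33, 45, 58, 8, 37, 80, 93] (2 swaps)
Pass 3: [33, 45, 8, 37, 58, 80, 93] (2 swaps)

After 3 passes: [33, 45, 8, 37, 58, 80, 93]


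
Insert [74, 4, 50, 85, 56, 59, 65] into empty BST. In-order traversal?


Insert 74: root
Insert 4: L from 74
Insert 50: L from 74 -> R from 4
Insert 85: R from 74
Insert 56: L from 74 -> R from 4 -> R from 50
Insert 59: L from 74 -> R from 4 -> R from 50 -> R from 56
Insert 65: L from 74 -> R from 4 -> R from 50 -> R from 56 -> R from 59

In-order: [4, 50, 56, 59, 65, 74, 85]


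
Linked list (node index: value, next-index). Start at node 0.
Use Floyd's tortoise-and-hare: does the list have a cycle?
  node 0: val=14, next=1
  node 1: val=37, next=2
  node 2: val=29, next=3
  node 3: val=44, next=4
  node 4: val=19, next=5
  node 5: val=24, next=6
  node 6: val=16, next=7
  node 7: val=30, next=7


Floyd's tortoise (slow, +1) and hare (fast, +2):
  init: slow=0, fast=0
  step 1: slow=1, fast=2
  step 2: slow=2, fast=4
  step 3: slow=3, fast=6
  step 4: slow=4, fast=7
  step 5: slow=5, fast=7
  step 6: slow=6, fast=7
  step 7: slow=7, fast=7
  slow == fast at node 7: cycle detected

Cycle: yes


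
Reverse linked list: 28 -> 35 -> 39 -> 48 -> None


Step 1: curr=28, set curr.next=prev(None) | reversed so far: 28
Step 2: curr=35, set curr.next=prev(28) | reversed so far: 35 -> 28
Step 3: curr=39, set curr.next=prev(35) | reversed so far: 39 -> 35 -> 28
Step 4: curr=48, set curr.next=prev(39) | reversed so far: 48 -> 39 -> 35 -> 28

48 -> 39 -> 35 -> 28 -> None


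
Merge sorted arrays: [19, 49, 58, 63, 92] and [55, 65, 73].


Take 19 from A
Take 49 from A
Take 55 from B
Take 58 from A
Take 63 from A
Take 65 from B
Take 73 from B

Merged: [19, 49, 55, 58, 63, 65, 73, 92]


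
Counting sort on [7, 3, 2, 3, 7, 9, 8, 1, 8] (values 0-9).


Input: [7, 3, 2, 3, 7, 9, 8, 1, 8]
Counts: [0, 1, 1, 2, 0, 0, 0, 2, 2, 1]

Sorted: [1, 2, 3, 3, 7, 7, 8, 8, 9]


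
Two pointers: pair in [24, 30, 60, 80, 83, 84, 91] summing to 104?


lo=0(24)+hi=6(91)=115
lo=0(24)+hi=5(84)=108
lo=0(24)+hi=4(83)=107
lo=0(24)+hi=3(80)=104

Yes: 24+80=104


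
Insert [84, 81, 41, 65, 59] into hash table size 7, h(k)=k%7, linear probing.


Insert 84: h=0 -> slot 0
Insert 81: h=4 -> slot 4
Insert 41: h=6 -> slot 6
Insert 65: h=2 -> slot 2
Insert 59: h=3 -> slot 3

Table: [84, None, 65, 59, 81, None, 41]


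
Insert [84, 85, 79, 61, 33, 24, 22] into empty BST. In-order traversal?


Insert 84: root
Insert 85: R from 84
Insert 79: L from 84
Insert 61: L from 84 -> L from 79
Insert 33: L from 84 -> L from 79 -> L from 61
Insert 24: L from 84 -> L from 79 -> L from 61 -> L from 33
Insert 22: L from 84 -> L from 79 -> L from 61 -> L from 33 -> L from 24

In-order: [22, 24, 33, 61, 79, 84, 85]


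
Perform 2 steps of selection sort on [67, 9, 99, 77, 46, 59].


Initial: [67, 9, 99, 77, 46, 59]
Step 1: min=9 at 1
  Swap: [9, 67, 99, 77, 46, 59]
Step 2: min=46 at 4
  Swap: [9, 46, 99, 77, 67, 59]

After 2 steps: [9, 46, 99, 77, 67, 59]


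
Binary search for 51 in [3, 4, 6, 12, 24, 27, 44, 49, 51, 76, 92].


Step 1: lo=0, hi=10, mid=5, val=27
Step 2: lo=6, hi=10, mid=8, val=51

Found at index 8


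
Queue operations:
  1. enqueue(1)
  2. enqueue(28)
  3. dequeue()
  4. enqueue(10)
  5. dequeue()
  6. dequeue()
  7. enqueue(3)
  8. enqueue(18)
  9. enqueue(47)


enqueue(1) -> [1]
enqueue(28) -> [1, 28]
dequeue()->1, [28]
enqueue(10) -> [28, 10]
dequeue()->28, [10]
dequeue()->10, []
enqueue(3) -> [3]
enqueue(18) -> [3, 18]
enqueue(47) -> [3, 18, 47]

Final queue: [3, 18, 47]


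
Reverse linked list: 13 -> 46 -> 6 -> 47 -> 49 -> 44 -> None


Step 1: curr=13, set curr.next=prev(None) | reversed so far: 13
Step 2: curr=46, set curr.next=prev(13) | reversed so far: 46 -> 13
Step 3: curr=6, set curr.next=prev(46) | reversed so far: 6 -> 46 -> 13
Step 4: curr=47, set curr.next=prev(6) | reversed so far: 47 -> 6 -> 46 -> 13
Step 5: curr=49, set curr.next=prev(47) | reversed so far: 49 -> 47 -> 6 -> 46 -> 13
Step 6: curr=44, set curr.next=prev(49) | reversed so far: 44 -> 49 -> 47 -> 6 -> 46 -> 13

44 -> 49 -> 47 -> 6 -> 46 -> 13 -> None


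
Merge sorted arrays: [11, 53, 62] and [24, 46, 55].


Take 11 from A
Take 24 from B
Take 46 from B
Take 53 from A
Take 55 from B

Merged: [11, 24, 46, 53, 55, 62]


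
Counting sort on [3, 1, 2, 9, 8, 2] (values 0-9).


Input: [3, 1, 2, 9, 8, 2]
Counts: [0, 1, 2, 1, 0, 0, 0, 0, 1, 1]

Sorted: [1, 2, 2, 3, 8, 9]


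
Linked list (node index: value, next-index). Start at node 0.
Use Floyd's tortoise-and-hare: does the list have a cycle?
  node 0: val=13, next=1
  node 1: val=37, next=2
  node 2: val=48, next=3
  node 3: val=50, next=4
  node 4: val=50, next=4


Floyd's tortoise (slow, +1) and hare (fast, +2):
  init: slow=0, fast=0
  step 1: slow=1, fast=2
  step 2: slow=2, fast=4
  step 3: slow=3, fast=4
  step 4: slow=4, fast=4
  slow == fast at node 4: cycle detected

Cycle: yes


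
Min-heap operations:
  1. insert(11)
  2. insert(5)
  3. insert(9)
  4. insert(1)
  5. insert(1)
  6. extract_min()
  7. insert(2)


insert(11) -> [11]
insert(5) -> [5, 11]
insert(9) -> [5, 11, 9]
insert(1) -> [1, 5, 9, 11]
insert(1) -> [1, 1, 9, 11, 5]
extract_min()->1, [1, 5, 9, 11]
insert(2) -> [1, 2, 9, 11, 5]

Final heap: [1, 2, 9, 11, 5]


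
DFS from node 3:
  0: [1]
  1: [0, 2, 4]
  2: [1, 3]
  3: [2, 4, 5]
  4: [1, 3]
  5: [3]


Visit 3, push [5, 4, 2]
Visit 2, push [1]
Visit 1, push [4, 0]
Visit 0, push []
Visit 4, push []
Visit 5, push []

DFS order: [3, 2, 1, 0, 4, 5]


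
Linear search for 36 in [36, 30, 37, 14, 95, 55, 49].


i=0: 36==36 found!

Found at 0, 1 comps


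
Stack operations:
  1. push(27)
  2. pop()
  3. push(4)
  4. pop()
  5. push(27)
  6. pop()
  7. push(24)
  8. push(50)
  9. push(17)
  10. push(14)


push(27) -> [27]
pop()->27, []
push(4) -> [4]
pop()->4, []
push(27) -> [27]
pop()->27, []
push(24) -> [24]
push(50) -> [24, 50]
push(17) -> [24, 50, 17]
push(14) -> [24, 50, 17, 14]

Final stack: [24, 50, 17, 14]


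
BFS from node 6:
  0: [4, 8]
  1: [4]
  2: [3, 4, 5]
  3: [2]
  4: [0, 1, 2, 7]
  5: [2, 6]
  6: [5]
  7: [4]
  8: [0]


Visit 6, enqueue [5]
Visit 5, enqueue [2]
Visit 2, enqueue [3, 4]
Visit 3, enqueue []
Visit 4, enqueue [0, 1, 7]
Visit 0, enqueue [8]
Visit 1, enqueue []
Visit 7, enqueue []
Visit 8, enqueue []

BFS order: [6, 5, 2, 3, 4, 0, 1, 7, 8]


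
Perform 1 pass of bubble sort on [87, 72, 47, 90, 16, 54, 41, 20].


Initial: [87, 72, 47, 90, 16, 54, 41, 20]
Pass 1: [72, 47, 87, 16, 54, 41, 20, 90] (6 swaps)

After 1 pass: [72, 47, 87, 16, 54, 41, 20, 90]


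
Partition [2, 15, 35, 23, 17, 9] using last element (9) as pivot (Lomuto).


Pivot: 9
  2 <= 9: advance i (no swap)
Place pivot at 1: [2, 9, 35, 23, 17, 15]

Partitioned: [2, 9, 35, 23, 17, 15]


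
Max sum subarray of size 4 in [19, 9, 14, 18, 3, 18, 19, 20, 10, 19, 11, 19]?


[0:4]: 60
[1:5]: 44
[2:6]: 53
[3:7]: 58
[4:8]: 60
[5:9]: 67
[6:10]: 68
[7:11]: 60
[8:12]: 59

Max: 68 at [6:10]


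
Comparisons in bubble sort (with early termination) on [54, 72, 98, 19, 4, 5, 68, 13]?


Algorithm: bubble sort (with early termination)
Input: [54, 72, 98, 19, 4, 5, 68, 13]
Sorted: [4, 5, 13, 19, 54, 68, 72, 98]

27


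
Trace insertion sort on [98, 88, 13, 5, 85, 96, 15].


Initial: [98, 88, 13, 5, 85, 96, 15]
Insert 88: [88, 98, 13, 5, 85, 96, 15]
Insert 13: [13, 88, 98, 5, 85, 96, 15]
Insert 5: [5, 13, 88, 98, 85, 96, 15]
Insert 85: [5, 13, 85, 88, 98, 96, 15]
Insert 96: [5, 13, 85, 88, 96, 98, 15]
Insert 15: [5, 13, 15, 85, 88, 96, 98]

Sorted: [5, 13, 15, 85, 88, 96, 98]


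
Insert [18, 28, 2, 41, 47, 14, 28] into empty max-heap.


Insert 18: [18]
Insert 28: [28, 18]
Insert 2: [28, 18, 2]
Insert 41: [41, 28, 2, 18]
Insert 47: [47, 41, 2, 18, 28]
Insert 14: [47, 41, 14, 18, 28, 2]
Insert 28: [47, 41, 28, 18, 28, 2, 14]

Final heap: [47, 41, 28, 18, 28, 2, 14]


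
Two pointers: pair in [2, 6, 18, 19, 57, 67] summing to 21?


lo=0(2)+hi=5(67)=69
lo=0(2)+hi=4(57)=59
lo=0(2)+hi=3(19)=21

Yes: 2+19=21


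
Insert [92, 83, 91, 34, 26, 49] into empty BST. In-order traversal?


Insert 92: root
Insert 83: L from 92
Insert 91: L from 92 -> R from 83
Insert 34: L from 92 -> L from 83
Insert 26: L from 92 -> L from 83 -> L from 34
Insert 49: L from 92 -> L from 83 -> R from 34

In-order: [26, 34, 49, 83, 91, 92]


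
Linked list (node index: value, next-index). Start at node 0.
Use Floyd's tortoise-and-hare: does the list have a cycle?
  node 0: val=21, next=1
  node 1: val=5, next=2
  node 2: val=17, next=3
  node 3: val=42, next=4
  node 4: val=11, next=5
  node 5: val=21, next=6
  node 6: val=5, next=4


Floyd's tortoise (slow, +1) and hare (fast, +2):
  init: slow=0, fast=0
  step 1: slow=1, fast=2
  step 2: slow=2, fast=4
  step 3: slow=3, fast=6
  step 4: slow=4, fast=5
  step 5: slow=5, fast=4
  step 6: slow=6, fast=6
  slow == fast at node 6: cycle detected

Cycle: yes


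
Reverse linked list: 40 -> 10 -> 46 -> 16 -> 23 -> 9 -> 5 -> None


Step 1: curr=40, set curr.next=prev(None) | reversed so far: 40
Step 2: curr=10, set curr.next=prev(40) | reversed so far: 10 -> 40
Step 3: curr=46, set curr.next=prev(10) | reversed so far: 46 -> 10 -> 40
Step 4: curr=16, set curr.next=prev(46) | reversed so far: 16 -> 46 -> 10 -> 40
Step 5: curr=23, set curr.next=prev(16) | reversed so far: 23 -> 16 -> 46 -> 10 -> 40
Step 6: curr=9, set curr.next=prev(23) | reversed so far: 9 -> 23 -> 16 -> 46 -> 10 -> 40
Step 7: curr=5, set curr.next=prev(9) | reversed so far: 5 -> 9 -> 23 -> 16 -> 46 -> 10 -> 40

5 -> 9 -> 23 -> 16 -> 46 -> 10 -> 40 -> None


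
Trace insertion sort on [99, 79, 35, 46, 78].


Initial: [99, 79, 35, 46, 78]
Insert 79: [79, 99, 35, 46, 78]
Insert 35: [35, 79, 99, 46, 78]
Insert 46: [35, 46, 79, 99, 78]
Insert 78: [35, 46, 78, 79, 99]

Sorted: [35, 46, 78, 79, 99]


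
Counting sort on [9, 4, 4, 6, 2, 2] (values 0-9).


Input: [9, 4, 4, 6, 2, 2]
Counts: [0, 0, 2, 0, 2, 0, 1, 0, 0, 1]

Sorted: [2, 2, 4, 4, 6, 9]


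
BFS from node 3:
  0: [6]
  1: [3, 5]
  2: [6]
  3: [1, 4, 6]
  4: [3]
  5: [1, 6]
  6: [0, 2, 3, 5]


Visit 3, enqueue [1, 4, 6]
Visit 1, enqueue [5]
Visit 4, enqueue []
Visit 6, enqueue [0, 2]
Visit 5, enqueue []
Visit 0, enqueue []
Visit 2, enqueue []

BFS order: [3, 1, 4, 6, 5, 0, 2]


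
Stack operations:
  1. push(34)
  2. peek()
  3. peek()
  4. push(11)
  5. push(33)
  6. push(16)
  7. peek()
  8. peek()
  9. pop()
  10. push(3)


push(34) -> [34]
peek()->34
peek()->34
push(11) -> [34, 11]
push(33) -> [34, 11, 33]
push(16) -> [34, 11, 33, 16]
peek()->16
peek()->16
pop()->16, [34, 11, 33]
push(3) -> [34, 11, 33, 3]

Final stack: [34, 11, 33, 3]


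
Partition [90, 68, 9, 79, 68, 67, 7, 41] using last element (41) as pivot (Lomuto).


Pivot: 41
  9 <= 41: swap -> [9, 68, 90, 79, 68, 67, 7, 41]
  7 <= 41: swap -> [9, 7, 90, 79, 68, 67, 68, 41]
Place pivot at 2: [9, 7, 41, 79, 68, 67, 68, 90]

Partitioned: [9, 7, 41, 79, 68, 67, 68, 90]


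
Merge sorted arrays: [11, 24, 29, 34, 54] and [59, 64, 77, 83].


Take 11 from A
Take 24 from A
Take 29 from A
Take 34 from A
Take 54 from A

Merged: [11, 24, 29, 34, 54, 59, 64, 77, 83]


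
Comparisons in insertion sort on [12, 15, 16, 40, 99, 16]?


Algorithm: insertion sort
Input: [12, 15, 16, 40, 99, 16]
Sorted: [12, 15, 16, 16, 40, 99]

7


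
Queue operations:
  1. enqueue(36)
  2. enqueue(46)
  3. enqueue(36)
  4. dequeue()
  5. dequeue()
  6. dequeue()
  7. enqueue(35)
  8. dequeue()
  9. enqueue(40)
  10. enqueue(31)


enqueue(36) -> [36]
enqueue(46) -> [36, 46]
enqueue(36) -> [36, 46, 36]
dequeue()->36, [46, 36]
dequeue()->46, [36]
dequeue()->36, []
enqueue(35) -> [35]
dequeue()->35, []
enqueue(40) -> [40]
enqueue(31) -> [40, 31]

Final queue: [40, 31]


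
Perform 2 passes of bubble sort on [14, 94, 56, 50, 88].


Initial: [14, 94, 56, 50, 88]
Pass 1: [14, 56, 50, 88, 94] (3 swaps)
Pass 2: [14, 50, 56, 88, 94] (1 swaps)

After 2 passes: [14, 50, 56, 88, 94]


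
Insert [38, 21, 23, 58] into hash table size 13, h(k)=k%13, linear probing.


Insert 38: h=12 -> slot 12
Insert 21: h=8 -> slot 8
Insert 23: h=10 -> slot 10
Insert 58: h=6 -> slot 6

Table: [None, None, None, None, None, None, 58, None, 21, None, 23, None, 38]


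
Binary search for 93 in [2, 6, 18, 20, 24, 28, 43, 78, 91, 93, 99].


Step 1: lo=0, hi=10, mid=5, val=28
Step 2: lo=6, hi=10, mid=8, val=91
Step 3: lo=9, hi=10, mid=9, val=93

Found at index 9


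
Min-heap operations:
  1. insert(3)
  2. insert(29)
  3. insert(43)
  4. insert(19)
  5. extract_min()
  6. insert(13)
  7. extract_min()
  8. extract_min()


insert(3) -> [3]
insert(29) -> [3, 29]
insert(43) -> [3, 29, 43]
insert(19) -> [3, 19, 43, 29]
extract_min()->3, [19, 29, 43]
insert(13) -> [13, 19, 43, 29]
extract_min()->13, [19, 29, 43]
extract_min()->19, [29, 43]

Final heap: [29, 43]


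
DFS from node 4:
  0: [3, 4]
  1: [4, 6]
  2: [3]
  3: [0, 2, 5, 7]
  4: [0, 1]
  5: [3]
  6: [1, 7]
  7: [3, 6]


Visit 4, push [1, 0]
Visit 0, push [3]
Visit 3, push [7, 5, 2]
Visit 2, push []
Visit 5, push []
Visit 7, push [6]
Visit 6, push [1]
Visit 1, push []

DFS order: [4, 0, 3, 2, 5, 7, 6, 1]


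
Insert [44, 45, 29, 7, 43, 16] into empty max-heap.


Insert 44: [44]
Insert 45: [45, 44]
Insert 29: [45, 44, 29]
Insert 7: [45, 44, 29, 7]
Insert 43: [45, 44, 29, 7, 43]
Insert 16: [45, 44, 29, 7, 43, 16]

Final heap: [45, 44, 29, 7, 43, 16]


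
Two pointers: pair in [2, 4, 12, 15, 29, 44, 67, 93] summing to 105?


lo=0(2)+hi=7(93)=95
lo=1(4)+hi=7(93)=97
lo=2(12)+hi=7(93)=105

Yes: 12+93=105


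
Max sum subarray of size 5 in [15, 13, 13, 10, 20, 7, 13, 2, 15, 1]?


[0:5]: 71
[1:6]: 63
[2:7]: 63
[3:8]: 52
[4:9]: 57
[5:10]: 38

Max: 71 at [0:5]


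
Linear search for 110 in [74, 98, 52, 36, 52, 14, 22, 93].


i=0: 74!=110
i=1: 98!=110
i=2: 52!=110
i=3: 36!=110
i=4: 52!=110
i=5: 14!=110
i=6: 22!=110
i=7: 93!=110

Not found, 8 comps


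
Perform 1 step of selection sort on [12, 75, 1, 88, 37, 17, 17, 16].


Initial: [12, 75, 1, 88, 37, 17, 17, 16]
Step 1: min=1 at 2
  Swap: [1, 75, 12, 88, 37, 17, 17, 16]

After 1 step: [1, 75, 12, 88, 37, 17, 17, 16]


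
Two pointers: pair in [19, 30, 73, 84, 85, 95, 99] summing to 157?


lo=0(19)+hi=6(99)=118
lo=1(30)+hi=6(99)=129
lo=2(73)+hi=6(99)=172
lo=2(73)+hi=5(95)=168
lo=2(73)+hi=4(85)=158
lo=2(73)+hi=3(84)=157

Yes: 73+84=157


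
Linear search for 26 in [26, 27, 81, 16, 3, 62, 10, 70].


i=0: 26==26 found!

Found at 0, 1 comps


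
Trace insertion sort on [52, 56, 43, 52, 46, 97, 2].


Initial: [52, 56, 43, 52, 46, 97, 2]
Insert 56: [52, 56, 43, 52, 46, 97, 2]
Insert 43: [43, 52, 56, 52, 46, 97, 2]
Insert 52: [43, 52, 52, 56, 46, 97, 2]
Insert 46: [43, 46, 52, 52, 56, 97, 2]
Insert 97: [43, 46, 52, 52, 56, 97, 2]
Insert 2: [2, 43, 46, 52, 52, 56, 97]

Sorted: [2, 43, 46, 52, 52, 56, 97]


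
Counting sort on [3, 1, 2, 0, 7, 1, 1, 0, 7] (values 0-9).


Input: [3, 1, 2, 0, 7, 1, 1, 0, 7]
Counts: [2, 3, 1, 1, 0, 0, 0, 2, 0, 0]

Sorted: [0, 0, 1, 1, 1, 2, 3, 7, 7]


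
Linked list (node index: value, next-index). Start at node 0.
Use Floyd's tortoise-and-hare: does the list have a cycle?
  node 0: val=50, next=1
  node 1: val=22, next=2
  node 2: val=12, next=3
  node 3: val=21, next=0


Floyd's tortoise (slow, +1) and hare (fast, +2):
  init: slow=0, fast=0
  step 1: slow=1, fast=2
  step 2: slow=2, fast=0
  step 3: slow=3, fast=2
  step 4: slow=0, fast=0
  slow == fast at node 0: cycle detected

Cycle: yes


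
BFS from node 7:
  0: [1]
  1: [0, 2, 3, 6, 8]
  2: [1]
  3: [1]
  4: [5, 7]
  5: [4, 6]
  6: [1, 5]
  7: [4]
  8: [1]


Visit 7, enqueue [4]
Visit 4, enqueue [5]
Visit 5, enqueue [6]
Visit 6, enqueue [1]
Visit 1, enqueue [0, 2, 3, 8]
Visit 0, enqueue []
Visit 2, enqueue []
Visit 3, enqueue []
Visit 8, enqueue []

BFS order: [7, 4, 5, 6, 1, 0, 2, 3, 8]


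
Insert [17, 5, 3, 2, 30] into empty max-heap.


Insert 17: [17]
Insert 5: [17, 5]
Insert 3: [17, 5, 3]
Insert 2: [17, 5, 3, 2]
Insert 30: [30, 17, 3, 2, 5]

Final heap: [30, 17, 3, 2, 5]


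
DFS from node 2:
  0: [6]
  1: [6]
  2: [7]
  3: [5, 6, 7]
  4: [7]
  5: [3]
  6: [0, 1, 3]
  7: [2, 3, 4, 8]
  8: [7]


Visit 2, push [7]
Visit 7, push [8, 4, 3]
Visit 3, push [6, 5]
Visit 5, push []
Visit 6, push [1, 0]
Visit 0, push []
Visit 1, push []
Visit 4, push []
Visit 8, push []

DFS order: [2, 7, 3, 5, 6, 0, 1, 4, 8]


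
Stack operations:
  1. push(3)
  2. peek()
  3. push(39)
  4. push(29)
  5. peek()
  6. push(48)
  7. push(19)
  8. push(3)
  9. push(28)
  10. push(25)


push(3) -> [3]
peek()->3
push(39) -> [3, 39]
push(29) -> [3, 39, 29]
peek()->29
push(48) -> [3, 39, 29, 48]
push(19) -> [3, 39, 29, 48, 19]
push(3) -> [3, 39, 29, 48, 19, 3]
push(28) -> [3, 39, 29, 48, 19, 3, 28]
push(25) -> [3, 39, 29, 48, 19, 3, 28, 25]

Final stack: [3, 39, 29, 48, 19, 3, 28, 25]


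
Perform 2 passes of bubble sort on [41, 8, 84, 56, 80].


Initial: [41, 8, 84, 56, 80]
Pass 1: [8, 41, 56, 80, 84] (3 swaps)
Pass 2: [8, 41, 56, 80, 84] (0 swaps)

After 2 passes: [8, 41, 56, 80, 84]


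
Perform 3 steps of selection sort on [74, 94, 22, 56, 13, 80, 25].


Initial: [74, 94, 22, 56, 13, 80, 25]
Step 1: min=13 at 4
  Swap: [13, 94, 22, 56, 74, 80, 25]
Step 2: min=22 at 2
  Swap: [13, 22, 94, 56, 74, 80, 25]
Step 3: min=25 at 6
  Swap: [13, 22, 25, 56, 74, 80, 94]

After 3 steps: [13, 22, 25, 56, 74, 80, 94]


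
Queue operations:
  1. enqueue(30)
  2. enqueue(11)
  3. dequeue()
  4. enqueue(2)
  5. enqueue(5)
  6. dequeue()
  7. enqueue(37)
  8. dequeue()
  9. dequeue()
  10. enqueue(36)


enqueue(30) -> [30]
enqueue(11) -> [30, 11]
dequeue()->30, [11]
enqueue(2) -> [11, 2]
enqueue(5) -> [11, 2, 5]
dequeue()->11, [2, 5]
enqueue(37) -> [2, 5, 37]
dequeue()->2, [5, 37]
dequeue()->5, [37]
enqueue(36) -> [37, 36]

Final queue: [37, 36]
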